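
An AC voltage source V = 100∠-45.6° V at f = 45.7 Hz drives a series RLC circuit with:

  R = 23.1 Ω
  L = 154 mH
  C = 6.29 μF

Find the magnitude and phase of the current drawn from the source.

Step 1 — Angular frequency: ω = 2π·f = 2π·45.7 = 287.1 rad/s.
Step 2 — Component impedances:
  R: Z = R = 23.1 Ω
  L: Z = jωL = j·287.1·0.154 = 0 + j44.22 Ω
  C: Z = 1/(jωC) = -j/(ω·C) = 0 - j553.7 Ω
Step 3 — Series combination: Z_total = R + L + C = 23.1 - j509.5 Ω = 510∠-87.4° Ω.
Step 4 — Source phasor: V = 100∠-45.6° V = 69.97 - j71.45 V.
Step 5 — Ohm's law: I = V / Z_total = (69.97 - j71.45) / (23.1 - j509.5) = 0.1462 + j0.1307 A.
Step 6 — Convert to polar: |I| = 0.1961 A, ∠I = 41.8°.

I = 0.1961∠41.8° A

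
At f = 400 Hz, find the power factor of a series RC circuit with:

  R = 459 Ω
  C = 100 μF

Step 1 — Angular frequency: ω = 2π·f = 2π·400 = 2513 rad/s.
Step 2 — Component impedances:
  R: Z = R = 459 Ω
  C: Z = 1/(jωC) = -j/(ω·C) = 0 - j3.979 Ω
Step 3 — Series combination: Z_total = R + C = 459 - j3.979 Ω = 459∠-0.5° Ω.
Step 4 — Power factor: PF = cos(φ) = Re(Z)/|Z| = 459/459 = 1.
Step 5 — Type: Im(Z) = -3.979 ⇒ leading (phase φ = -0.5°).

PF = 1 (leading, φ = -0.5°)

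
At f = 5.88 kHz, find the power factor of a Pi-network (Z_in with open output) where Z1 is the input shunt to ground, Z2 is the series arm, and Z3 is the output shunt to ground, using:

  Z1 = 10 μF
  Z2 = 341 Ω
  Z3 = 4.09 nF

Step 1 — Angular frequency: ω = 2π·f = 2π·5880 = 3.695e+04 rad/s.
Step 2 — Component impedances:
  Z1: Z = 1/(jωC) = -j/(ω·C) = 0 - j2.707 Ω
  Z2: Z = R = 341 Ω
  Z3: Z = 1/(jωC) = -j/(ω·C) = 0 - j6618 Ω
Step 3 — With open output, the series arm Z2 and the output shunt Z3 appear in series to ground: Z2 + Z3 = 341 - j6618 Ω.
Step 4 — Parallel with input shunt Z1: Z_in = Z1 || (Z2 + Z3) = 5.685e-05 - j2.706 Ω = 2.706∠-90.0° Ω.
Step 5 — Power factor: PF = cos(φ) = Re(Z)/|Z| = 5.685e-05/2.706 = 2.101e-05.
Step 6 — Type: Im(Z) = -2.706 ⇒ leading (phase φ = -90.0°).

PF = 2.101e-05 (leading, φ = -90.0°)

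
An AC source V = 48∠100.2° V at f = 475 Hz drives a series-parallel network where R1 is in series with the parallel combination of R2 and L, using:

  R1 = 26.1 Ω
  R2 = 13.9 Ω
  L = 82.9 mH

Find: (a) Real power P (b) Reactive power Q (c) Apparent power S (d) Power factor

Step 1 — Angular frequency: ω = 2π·f = 2π·475 = 2985 rad/s.
Step 2 — Component impedances:
  R1: Z = R = 26.1 Ω
  R2: Z = R = 13.9 Ω
  L: Z = jωL = j·2985·0.0829 = 0 + j247.4 Ω
Step 3 — Parallel branch: R2 || L = 1/(1/R2 + 1/L) = 13.86 + j0.7785 Ω.
Step 4 — Series with R1: Z_total = R1 + (R2 || L) = 39.96 + j0.7785 Ω = 39.96∠1.1° Ω.
Step 5 — Source phasor: V = 48∠100.2° V = -8.5 + j47.24 V.
Step 6 — Current: I = V / Z = -0.1896 + j1.186 A = 1.201∠99.1° A.
Step 7 — Complex power: S = V·I* = 57.64 + j1.123 VA.
Step 8 — Real power: P = Re(S) = 57.64 W.
Step 9 — Reactive power: Q = Im(S) = 1.123 VAR.
Step 10 — Apparent power: |S| = 57.65 VA.
Step 11 — Power factor: PF = P/|S| = 0.9998 (lagging).

(a) P = 57.64 W  (b) Q = 1.123 VAR  (c) S = 57.65 VA  (d) PF = 0.9998 (lagging)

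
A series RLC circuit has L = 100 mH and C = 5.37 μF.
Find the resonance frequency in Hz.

Step 1 — Resonance condition Im(Z)=0 gives ω₀ = 1/√(LC).
Step 2 — ω₀ = 1/√(0.1·5.37e-06) = 1365 rad/s.
Step 3 — f₀ = ω₀/(2π) = 217.2 Hz.

f₀ = 217.2 Hz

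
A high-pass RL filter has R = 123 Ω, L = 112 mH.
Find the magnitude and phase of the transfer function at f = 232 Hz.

Step 1 — Angular frequency: ω = 2π·232 = 1458 rad/s.
Step 2 — Transfer function: H(jω) = jωL/(R + jωL).
Step 3 — Numerator jωL = j·163.3; denominator R + jωL = 123 + j163.3.
Step 4 — H = 0.6379 + j0.4806.
Step 5 — Magnitude: |H| = 0.7987 (-2.0 dB); phase: φ = 37.0°.

|H| = 0.7987 (-2.0 dB), φ = 37.0°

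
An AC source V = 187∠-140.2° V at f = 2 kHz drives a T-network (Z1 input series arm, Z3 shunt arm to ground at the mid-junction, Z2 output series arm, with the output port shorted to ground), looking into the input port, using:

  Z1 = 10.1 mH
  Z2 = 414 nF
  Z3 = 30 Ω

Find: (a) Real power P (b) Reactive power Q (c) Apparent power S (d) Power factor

Step 1 — Angular frequency: ω = 2π·f = 2π·2000 = 1.257e+04 rad/s.
Step 2 — Component impedances:
  Z1: Z = jωL = j·1.257e+04·0.0101 = 0 + j126.9 Ω
  Z2: Z = 1/(jωC) = -j/(ω·C) = 0 - j192.2 Ω
  Z3: Z = R = 30 Ω
Step 3 — With the output port shorted to ground, the output series arm Z2 runs from the junction to ground; the shunt arm Z3 also runs from the junction to ground. They appear in parallel: Z3 || Z2 = 29.29 - j4.571 Ω.
Step 4 — Series with input arm Z1: Z_in = Z1 + (Z3 || Z2) = 29.29 + j122.3 Ω = 125.8∠76.5° Ω.
Step 5 — Source phasor: V = 187∠-140.2° V = -143.7 - j119.7 V.
Step 6 — Current: I = V / Z = -1.191 + j0.8891 A = 1.486∠143.3° A.
Step 7 — Complex power: S = V·I* = 64.71 + j270.3 VA.
Step 8 — Real power: P = Re(S) = 64.71 W.
Step 9 — Reactive power: Q = Im(S) = 270.3 VAR.
Step 10 — Apparent power: |S| = 278 VA.
Step 11 — Power factor: PF = P/|S| = 0.2328 (lagging).

(a) P = 64.71 W  (b) Q = 270.3 VAR  (c) S = 278 VA  (d) PF = 0.2328 (lagging)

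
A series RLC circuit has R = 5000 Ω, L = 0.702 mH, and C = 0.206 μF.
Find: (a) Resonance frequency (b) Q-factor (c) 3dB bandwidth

Step 1 — Resonance: ω₀ = 1/√(LC) = 1/√(0.000702·2.06e-07) = 8.316e+04 rad/s.
Step 2 — f₀ = ω₀/(2π) = 1.323e+04 Hz.
Step 3 — Series Q: Q = ω₀L/R = 8.316e+04·0.000702/5000 = 0.01168.
Step 4 — Bandwidth: Δω = ω₀/Q = 7.123e+06 rad/s; BW = Δω/(2π) = 1.134e+06 Hz.

(a) f₀ = 1.323e+04 Hz  (b) Q = 0.01168  (c) BW = 1.134e+06 Hz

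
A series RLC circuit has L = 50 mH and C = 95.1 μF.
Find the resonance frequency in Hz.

Step 1 — Resonance condition Im(Z)=0 gives ω₀ = 1/√(LC).
Step 2 — ω₀ = 1/√(0.05·9.51e-05) = 458.6 rad/s.
Step 3 — f₀ = ω₀/(2π) = 72.99 Hz.

f₀ = 72.99 Hz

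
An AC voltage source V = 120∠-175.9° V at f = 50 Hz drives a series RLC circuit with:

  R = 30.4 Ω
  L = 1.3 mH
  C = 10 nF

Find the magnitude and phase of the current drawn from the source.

Step 1 — Angular frequency: ω = 2π·f = 2π·50 = 314.2 rad/s.
Step 2 — Component impedances:
  R: Z = R = 30.4 Ω
  L: Z = jωL = j·314.2·0.0013 = 0 + j0.4084 Ω
  C: Z = 1/(jωC) = -j/(ω·C) = 0 - j3.183e+05 Ω
Step 3 — Series combination: Z_total = R + L + C = 30.4 - j3.183e+05 Ω = 3.183e+05∠-90.0° Ω.
Step 4 — Source phasor: V = 120∠-175.9° V = -119.7 - j8.58 V.
Step 5 — Ohm's law: I = V / Z_total = (-119.7 - j8.58) / (30.4 - j3.183e+05) = 2.692e-05 - j0.000376 A.
Step 6 — Convert to polar: |I| = 0.000377 A, ∠I = -85.9°.

I = 0.000377∠-85.9° A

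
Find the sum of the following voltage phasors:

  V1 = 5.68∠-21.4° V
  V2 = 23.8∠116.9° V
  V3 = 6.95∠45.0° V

Step 1 — Convert each phasor to rectangular form:
  V1 = 5.68·(cos(-21.4°) + j·sin(-21.4°)) = 5.288 - j2.073 V
  V2 = 23.8·(cos(116.9°) + j·sin(116.9°)) = -10.77 + j21.22 V
  V3 = 6.95·(cos(45.0°) + j·sin(45.0°)) = 4.914 + j4.914 V
Step 2 — Sum components: V_total = -0.5652 + j24.07 V.
Step 3 — Convert to polar: |V_total| = 24.07 V, ∠V_total = 91.3°.

V_total = 24.07∠91.3° V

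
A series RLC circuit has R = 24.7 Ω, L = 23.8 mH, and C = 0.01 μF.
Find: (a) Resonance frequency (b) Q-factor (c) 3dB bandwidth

Step 1 — Resonance condition Im(Z)=0 gives ω₀ = 1/√(LC).
Step 2 — ω₀ = 1/√(0.0238·1e-08) = 6.482e+04 rad/s.
Step 3 — f₀ = ω₀/(2π) = 1.032e+04 Hz.
Step 4 — Series Q: Q = ω₀L/R = 6.482e+04·0.0238/24.7 = 62.46.
Step 5 — 3dB bandwidth: Δω = ω₀/Q = 1038 rad/s; BW = Δω/(2π) = 165.2 Hz.

(a) f₀ = 1.032e+04 Hz  (b) Q = 62.46  (c) BW = 165.2 Hz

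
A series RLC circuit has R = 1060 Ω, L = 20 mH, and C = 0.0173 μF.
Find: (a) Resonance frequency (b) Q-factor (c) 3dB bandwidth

Step 1 — Resonance condition Im(Z)=0 gives ω₀ = 1/√(LC).
Step 2 — ω₀ = 1/√(0.02·1.73e-08) = 5.376e+04 rad/s.
Step 3 — f₀ = ω₀/(2π) = 8556 Hz.
Step 4 — Series Q: Q = ω₀L/R = 5.376e+04·0.02/1060 = 1.014.
Step 5 — 3dB bandwidth: Δω = ω₀/Q = 5.3e+04 rad/s; BW = Δω/(2π) = 8435 Hz.

(a) f₀ = 8556 Hz  (b) Q = 1.014  (c) BW = 8435 Hz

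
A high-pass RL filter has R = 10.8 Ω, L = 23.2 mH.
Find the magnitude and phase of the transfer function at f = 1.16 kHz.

Step 1 — Angular frequency: ω = 2π·1160 = 7288 rad/s.
Step 2 — Transfer function: H(jω) = jωL/(R + jωL).
Step 3 — Numerator jωL = j·169.1; denominator R + jωL = 10.8 + j169.1.
Step 4 — H = 0.9959 + j0.06361.
Step 5 — Magnitude: |H| = 0.998 (-0.0 dB); phase: φ = 3.7°.

|H| = 0.998 (-0.0 dB), φ = 3.7°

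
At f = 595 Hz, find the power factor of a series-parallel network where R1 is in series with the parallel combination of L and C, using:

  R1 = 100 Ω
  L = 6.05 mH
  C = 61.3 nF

Step 1 — Angular frequency: ω = 2π·f = 2π·595 = 3738 rad/s.
Step 2 — Component impedances:
  R1: Z = R = 100 Ω
  L: Z = jωL = j·3738·0.00605 = 0 + j22.62 Ω
  C: Z = 1/(jωC) = -j/(ω·C) = 0 - j4364 Ω
Step 3 — Parallel branch: L || C = 1/(1/L + 1/C) = 0 + j22.74 Ω.
Step 4 — Series with R1: Z_total = R1 + (L || C) = 100 + j22.74 Ω = 102.6∠12.8° Ω.
Step 5 — Power factor: PF = cos(φ) = Re(Z)/|Z| = 100/102.55 = 0.9751.
Step 6 — Type: Im(Z) = 22.74 ⇒ lagging (phase φ = 12.8°).

PF = 0.9751 (lagging, φ = 12.8°)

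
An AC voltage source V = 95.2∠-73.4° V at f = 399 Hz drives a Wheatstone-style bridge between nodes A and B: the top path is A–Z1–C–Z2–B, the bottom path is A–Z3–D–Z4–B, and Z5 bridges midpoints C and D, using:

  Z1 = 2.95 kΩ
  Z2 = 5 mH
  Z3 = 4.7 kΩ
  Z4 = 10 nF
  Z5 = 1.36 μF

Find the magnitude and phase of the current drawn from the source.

Step 1 — Angular frequency: ω = 2π·f = 2π·399 = 2507 rad/s.
Step 2 — Component impedances:
  Z1: Z = R = 2950 Ω
  Z2: Z = jωL = j·2507·0.005 = 0 + j12.53 Ω
  Z3: Z = R = 4700 Ω
  Z4: Z = 1/(jωC) = -j/(ω·C) = 0 - j3.989e+04 Ω
  Z5: Z = 1/(jωC) = -j/(ω·C) = 0 - j293.3 Ω
Step 3 — Bridge requires nodal analysis (the Z5 bridge couples midpoints C and D, so the two paths cannot be reduced to a simple series/parallel combination). Setting node B to ground and injecting 1 A at node A, the 3-node admittance system at A, C, D solves to V_A = Z_AB = 1814 - j30.76 Ω = 1814∠-1.0° Ω.
Step 4 — Source phasor: V = 95.2∠-73.4° V = 27.2 - j91.23 V.
Step 5 — Ohm's law: I = V / Z_total = (27.2 - j91.23) / (1814 - j30.76) = 0.01584 - j0.05002 A.
Step 6 — Convert to polar: |I| = 0.05247 A, ∠I = -72.4°.

I = 0.05247∠-72.4° A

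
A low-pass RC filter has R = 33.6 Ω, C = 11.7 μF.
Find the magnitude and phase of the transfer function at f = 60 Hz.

Step 1 — Angular frequency: ω = 2π·60 = 377 rad/s.
Step 2 — Transfer function: H(jω) = 1/(1 + jωRC).
Step 3 — Denominator: 1 + jωRC = 1 + j·377·33.6·1.17e-05 = 1 + j0.1482.
Step 4 — H = 0.9785 - j0.145.
Step 5 — Magnitude: |H| = 0.9892 (-0.1 dB); phase: φ = -8.4°.

|H| = 0.9892 (-0.1 dB), φ = -8.4°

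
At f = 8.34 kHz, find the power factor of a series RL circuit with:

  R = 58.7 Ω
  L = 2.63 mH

Step 1 — Angular frequency: ω = 2π·f = 2π·8340 = 5.24e+04 rad/s.
Step 2 — Component impedances:
  R: Z = R = 58.7 Ω
  L: Z = jωL = j·5.24e+04·0.00263 = 0 + j137.8 Ω
Step 3 — Series combination: Z_total = R + L = 58.7 + j137.8 Ω = 149.8∠66.9° Ω.
Step 4 — Power factor: PF = cos(φ) = Re(Z)/|Z| = 58.7/149.8 = 0.3919.
Step 5 — Type: Im(Z) = 137.8 ⇒ lagging (phase φ = 66.9°).

PF = 0.3919 (lagging, φ = 66.9°)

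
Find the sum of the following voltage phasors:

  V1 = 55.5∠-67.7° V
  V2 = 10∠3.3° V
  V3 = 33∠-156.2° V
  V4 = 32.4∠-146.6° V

Step 1 — Convert each phasor to rectangular form:
  V1 = 55.5·(cos(-67.7°) + j·sin(-67.7°)) = 21.06 - j51.35 V
  V2 = 10·(cos(3.3°) + j·sin(3.3°)) = 9.983 + j0.5756 V
  V3 = 33·(cos(-156.2°) + j·sin(-156.2°)) = -30.19 - j13.32 V
  V4 = 32.4·(cos(-146.6°) + j·sin(-146.6°)) = -27.05 - j17.84 V
Step 2 — Sum components: V_total = -26.2 - j81.93 V.
Step 3 — Convert to polar: |V_total| = 86.01 V, ∠V_total = -107.7°.

V_total = 86.01∠-107.7° V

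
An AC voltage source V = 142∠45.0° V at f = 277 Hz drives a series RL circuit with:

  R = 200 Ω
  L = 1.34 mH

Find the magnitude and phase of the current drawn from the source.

Step 1 — Angular frequency: ω = 2π·f = 2π·277 = 1740 rad/s.
Step 2 — Component impedances:
  R: Z = R = 200 Ω
  L: Z = jωL = j·1740·0.00134 = 0 + j2.332 Ω
Step 3 — Series combination: Z_total = R + L = 200 + j2.332 Ω = 200∠0.7° Ω.
Step 4 — Source phasor: V = 142∠45.0° V = 100.4 + j100.4 V.
Step 5 — Ohm's law: I = V / Z_total = (100.4 + j100.4) / (200 + j2.332) = 0.5078 + j0.4961 A.
Step 6 — Convert to polar: |I| = 0.71 A, ∠I = 44.3°.

I = 0.71∠44.3° A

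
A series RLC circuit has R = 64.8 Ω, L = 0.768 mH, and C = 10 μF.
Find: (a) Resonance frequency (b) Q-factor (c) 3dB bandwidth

Step 1 — Resonance condition Im(Z)=0 gives ω₀ = 1/√(LC).
Step 2 — ω₀ = 1/√(0.000768·1e-05) = 1.141e+04 rad/s.
Step 3 — f₀ = ω₀/(2π) = 1816 Hz.
Step 4 — Series Q: Q = ω₀L/R = 1.141e+04·0.000768/64.8 = 0.1352.
Step 5 — 3dB bandwidth: Δω = ω₀/Q = 8.438e+04 rad/s; BW = Δω/(2π) = 1.343e+04 Hz.

(a) f₀ = 1816 Hz  (b) Q = 0.1352  (c) BW = 1.343e+04 Hz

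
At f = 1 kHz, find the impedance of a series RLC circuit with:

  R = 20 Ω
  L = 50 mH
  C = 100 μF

Step 1 — Angular frequency: ω = 2π·f = 2π·1000 = 6283 rad/s.
Step 2 — Component impedances:
  R: Z = R = 20 Ω
  L: Z = jωL = j·6283·0.05 = 0 + j314.2 Ω
  C: Z = 1/(jωC) = -j/(ω·C) = 0 - j1.592 Ω
Step 3 — Series combination: Z_total = R + L + C = 20 + j312.6 Ω = 313.2∠86.3° Ω.

Z = 20 + j312.6 Ω = 313.2∠86.3° Ω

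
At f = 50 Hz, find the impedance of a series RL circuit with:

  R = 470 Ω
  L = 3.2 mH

Step 1 — Angular frequency: ω = 2π·f = 2π·50 = 314.2 rad/s.
Step 2 — Component impedances:
  R: Z = R = 470 Ω
  L: Z = jωL = j·314.2·0.0032 = 0 + j1.005 Ω
Step 3 — Series combination: Z_total = R + L = 470 + j1.005 Ω = 470∠0.1° Ω.

Z = 470 + j1.005 Ω = 470∠0.1° Ω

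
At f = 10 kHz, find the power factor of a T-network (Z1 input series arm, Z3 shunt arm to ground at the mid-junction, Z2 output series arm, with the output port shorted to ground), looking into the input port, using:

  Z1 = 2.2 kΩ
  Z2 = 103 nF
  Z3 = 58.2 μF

Step 1 — Angular frequency: ω = 2π·f = 2π·1e+04 = 6.283e+04 rad/s.
Step 2 — Component impedances:
  Z1: Z = R = 2200 Ω
  Z2: Z = 1/(jωC) = -j/(ω·C) = 0 - j154.5 Ω
  Z3: Z = 1/(jωC) = -j/(ω·C) = 0 - j0.2735 Ω
Step 3 — With the output port shorted to ground, the output series arm Z2 runs from the junction to ground; the shunt arm Z3 also runs from the junction to ground. They appear in parallel: Z3 || Z2 = 0 - j0.273 Ω.
Step 4 — Series with input arm Z1: Z_in = Z1 + (Z3 || Z2) = 2200 - j0.273 Ω = 2200∠-0.0° Ω.
Step 5 — Power factor: PF = cos(φ) = Re(Z)/|Z| = 2200/2200 = 1.
Step 6 — Type: Im(Z) = -0.273 ⇒ leading (phase φ = -0.0°).

PF = 1 (leading, φ = -0.0°)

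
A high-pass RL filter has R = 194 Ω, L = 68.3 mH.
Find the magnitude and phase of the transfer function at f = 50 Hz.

Step 1 — Angular frequency: ω = 2π·50 = 314.2 rad/s.
Step 2 — Transfer function: H(jω) = jωL/(R + jωL).
Step 3 — Numerator jωL = j·21.46; denominator R + jωL = 194 + j21.46.
Step 4 — H = 0.01209 + j0.1093.
Step 5 — Magnitude: |H| = 0.1099 (-19.2 dB); phase: φ = 83.7°.

|H| = 0.1099 (-19.2 dB), φ = 83.7°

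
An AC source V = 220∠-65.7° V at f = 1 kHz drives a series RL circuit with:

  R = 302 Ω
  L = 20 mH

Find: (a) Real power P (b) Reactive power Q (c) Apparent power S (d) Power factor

Step 1 — Angular frequency: ω = 2π·f = 2π·1000 = 6283 rad/s.
Step 2 — Component impedances:
  R: Z = R = 302 Ω
  L: Z = jωL = j·6283·0.02 = 0 + j125.7 Ω
Step 3 — Series combination: Z_total = R + L = 302 + j125.7 Ω = 327.1∠22.6° Ω.
Step 4 — Source phasor: V = 220∠-65.7° V = 90.53 - j200.5 V.
Step 5 — Current: I = V / Z = 0.02004 - j0.6723 A = 0.6726∠-88.3° A.
Step 6 — Complex power: S = V·I* = 136.6 + j56.84 VA.
Step 7 — Real power: P = Re(S) = 136.6 W.
Step 8 — Reactive power: Q = Im(S) = 56.84 VAR.
Step 9 — Apparent power: |S| = 148 VA.
Step 10 — Power factor: PF = P/|S| = 0.9233 (lagging).

(a) P = 136.6 W  (b) Q = 56.84 VAR  (c) S = 148 VA  (d) PF = 0.9233 (lagging)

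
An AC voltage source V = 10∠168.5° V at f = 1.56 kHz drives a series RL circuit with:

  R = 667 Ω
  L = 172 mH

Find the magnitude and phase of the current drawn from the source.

Step 1 — Angular frequency: ω = 2π·f = 2π·1560 = 9802 rad/s.
Step 2 — Component impedances:
  R: Z = R = 667 Ω
  L: Z = jωL = j·9802·0.172 = 0 + j1686 Ω
Step 3 — Series combination: Z_total = R + L = 667 + j1686 Ω = 1813∠68.4° Ω.
Step 4 — Source phasor: V = 10∠168.5° V = -9.799 + j1.994 V.
Step 5 — Ohm's law: I = V / Z_total = (-9.799 + j1.994) / (667 + j1686) = -0.0009659 + j0.00543 A.
Step 6 — Convert to polar: |I| = 0.005516 A, ∠I = 100.1°.

I = 0.005516∠100.1° A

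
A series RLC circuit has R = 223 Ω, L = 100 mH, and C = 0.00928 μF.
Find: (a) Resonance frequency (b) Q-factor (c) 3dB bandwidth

Step 1 — Resonance: ω₀ = 1/√(LC) = 1/√(0.1·9.28e-09) = 3.283e+04 rad/s.
Step 2 — f₀ = ω₀/(2π) = 5225 Hz.
Step 3 — Series Q: Q = ω₀L/R = 3.283e+04·0.1/223 = 14.72.
Step 4 — Bandwidth: Δω = ω₀/Q = 2230 rad/s; BW = Δω/(2π) = 354.9 Hz.

(a) f₀ = 5225 Hz  (b) Q = 14.72  (c) BW = 354.9 Hz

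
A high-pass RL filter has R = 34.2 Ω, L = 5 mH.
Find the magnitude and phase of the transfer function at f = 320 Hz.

Step 1 — Angular frequency: ω = 2π·320 = 2011 rad/s.
Step 2 — Transfer function: H(jω) = jωL/(R + jωL).
Step 3 — Numerator jωL = j·10.05; denominator R + jωL = 34.2 + j10.05.
Step 4 — H = 0.07953 + j0.2706.
Step 5 — Magnitude: |H| = 0.282 (-11.0 dB); phase: φ = 73.6°.

|H| = 0.282 (-11.0 dB), φ = 73.6°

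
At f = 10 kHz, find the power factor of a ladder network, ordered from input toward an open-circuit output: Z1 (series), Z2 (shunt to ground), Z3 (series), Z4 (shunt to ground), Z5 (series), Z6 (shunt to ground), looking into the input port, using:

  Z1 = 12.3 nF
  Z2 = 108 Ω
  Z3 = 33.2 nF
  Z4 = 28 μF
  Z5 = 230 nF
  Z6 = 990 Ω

Step 1 — Angular frequency: ω = 2π·f = 2π·1e+04 = 6.283e+04 rad/s.
Step 2 — Component impedances:
  Z1: Z = 1/(jωC) = -j/(ω·C) = 0 - j1294 Ω
  Z2: Z = R = 108 Ω
  Z3: Z = 1/(jωC) = -j/(ω·C) = 0 - j479.4 Ω
  Z4: Z = 1/(jωC) = -j/(ω·C) = 0 - j0.5684 Ω
  Z5: Z = 1/(jωC) = -j/(ω·C) = 0 - j69.2 Ω
  Z6: Z = R = 990 Ω
Step 3 — Ladder network (open output): work backward from the far end, alternating series and parallel combinations. Z_in = 102.8 - j1317 Ω = 1321∠-85.5° Ω.
Step 4 — Power factor: PF = cos(φ) = Re(Z)/|Z| = 102.79/1321.1 = 0.07781.
Step 5 — Type: Im(Z) = -1317 ⇒ leading (phase φ = -85.5°).

PF = 0.07781 (leading, φ = -85.5°)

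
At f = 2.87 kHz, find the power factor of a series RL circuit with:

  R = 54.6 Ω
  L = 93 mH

Step 1 — Angular frequency: ω = 2π·f = 2π·2870 = 1.803e+04 rad/s.
Step 2 — Component impedances:
  R: Z = R = 54.6 Ω
  L: Z = jωL = j·1.803e+04·0.093 = 0 + j1677 Ω
Step 3 — Series combination: Z_total = R + L = 54.6 + j1677 Ω = 1678∠88.1° Ω.
Step 4 — Power factor: PF = cos(φ) = Re(Z)/|Z| = 54.6/1678 = 0.03254.
Step 5 — Type: Im(Z) = 1677 ⇒ lagging (phase φ = 88.1°).

PF = 0.03254 (lagging, φ = 88.1°)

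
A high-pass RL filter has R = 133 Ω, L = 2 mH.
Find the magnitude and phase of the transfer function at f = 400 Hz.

Step 1 — Angular frequency: ω = 2π·400 = 2513 rad/s.
Step 2 — Transfer function: H(jω) = jωL/(R + jωL).
Step 3 — Numerator jωL = j·5.027; denominator R + jωL = 133 + j5.027.
Step 4 — H = 0.001426 + j0.03774.
Step 5 — Magnitude: |H| = 0.03777 (-28.5 dB); phase: φ = 87.8°.

|H| = 0.03777 (-28.5 dB), φ = 87.8°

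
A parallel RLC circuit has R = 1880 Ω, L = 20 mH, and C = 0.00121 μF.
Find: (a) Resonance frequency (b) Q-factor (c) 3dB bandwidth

Step 1 — Resonance: ω₀ = 1/√(LC) = 1/√(0.02·1.21e-09) = 2.033e+05 rad/s.
Step 2 — f₀ = ω₀/(2π) = 3.235e+04 Hz.
Step 3 — Parallel Q: Q = R/(ω₀L) = 1880/(2.033e+05·0.02) = 0.4624.
Step 4 — Bandwidth: Δω = ω₀/Q = 4.396e+05 rad/s; BW = Δω/(2π) = 6.996e+04 Hz.

(a) f₀ = 3.235e+04 Hz  (b) Q = 0.4624  (c) BW = 6.996e+04 Hz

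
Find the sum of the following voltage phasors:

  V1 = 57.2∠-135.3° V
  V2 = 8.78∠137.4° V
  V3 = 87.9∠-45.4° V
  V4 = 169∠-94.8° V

Step 1 — Convert each phasor to rectangular form:
  V1 = 57.2·(cos(-135.3°) + j·sin(-135.3°)) = -40.66 - j40.23 V
  V2 = 8.78·(cos(137.4°) + j·sin(137.4°)) = -6.463 + j5.943 V
  V3 = 87.9·(cos(-45.4°) + j·sin(-45.4°)) = 61.72 - j62.59 V
  V4 = 169·(cos(-94.8°) + j·sin(-94.8°)) = -14.14 - j168.4 V
Step 2 — Sum components: V_total = 0.457 - j265.3 V.
Step 3 — Convert to polar: |V_total| = 265.3 V, ∠V_total = -89.9°.

V_total = 265.3∠-89.9° V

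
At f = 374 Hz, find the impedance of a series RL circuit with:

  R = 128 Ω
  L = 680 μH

Step 1 — Angular frequency: ω = 2π·f = 2π·374 = 2350 rad/s.
Step 2 — Component impedances:
  R: Z = R = 128 Ω
  L: Z = jωL = j·2350·0.00068 = 0 + j1.598 Ω
Step 3 — Series combination: Z_total = R + L = 128 + j1.598 Ω = 128∠0.7° Ω.

Z = 128 + j1.598 Ω = 128∠0.7° Ω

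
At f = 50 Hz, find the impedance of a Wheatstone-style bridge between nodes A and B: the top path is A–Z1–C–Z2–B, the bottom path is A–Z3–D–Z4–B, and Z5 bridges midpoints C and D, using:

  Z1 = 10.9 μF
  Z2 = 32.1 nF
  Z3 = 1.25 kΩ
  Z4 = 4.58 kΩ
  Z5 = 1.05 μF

Step 1 — Angular frequency: ω = 2π·f = 2π·50 = 314.2 rad/s.
Step 2 — Component impedances:
  Z1: Z = 1/(jωC) = -j/(ω·C) = 0 - j292 Ω
  Z2: Z = 1/(jωC) = -j/(ω·C) = 0 - j9.916e+04 Ω
  Z3: Z = R = 1250 Ω
  Z4: Z = R = 4580 Ω
  Z5: Z = 1/(jωC) = -j/(ω·C) = 0 - j3032 Ω
Step 3 — Bridge requires nodal analysis (the Z5 bridge couples midpoints C and D, so the two paths cannot be reduced to a simple series/parallel combination). Setting node B to ground and injecting 1 A at node A, the 3-node admittance system at A, C, D solves to V_A = Z_AB = 5616 - j719.2 Ω = 5662∠-7.3° Ω.

Z = 5616 - j719.2 Ω = 5662∠-7.3° Ω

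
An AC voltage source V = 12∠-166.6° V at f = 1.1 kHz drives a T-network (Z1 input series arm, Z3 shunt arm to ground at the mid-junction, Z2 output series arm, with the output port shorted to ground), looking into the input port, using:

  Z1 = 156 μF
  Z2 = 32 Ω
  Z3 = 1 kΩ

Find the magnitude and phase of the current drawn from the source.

Step 1 — Angular frequency: ω = 2π·f = 2π·1100 = 6912 rad/s.
Step 2 — Component impedances:
  Z1: Z = 1/(jωC) = -j/(ω·C) = 0 - j0.9275 Ω
  Z2: Z = R = 32 Ω
  Z3: Z = R = 1000 Ω
Step 3 — With the output port shorted to ground, the output series arm Z2 runs from the junction to ground; the shunt arm Z3 also runs from the junction to ground. They appear in parallel: Z3 || Z2 = 31.01 Ω.
Step 4 — Series with input arm Z1: Z_in = Z1 + (Z3 || Z2) = 31.01 - j0.9275 Ω = 31.02∠-1.7° Ω.
Step 5 — Source phasor: V = 12∠-166.6° V = -11.67 - j2.781 V.
Step 6 — Ohm's law: I = V / Z_total = (-11.67 - j2.781) / (31.01 - j0.9275) = -0.3734 - j0.1009 A.
Step 7 — Convert to polar: |I| = 0.3868 A, ∠I = -164.9°.

I = 0.3868∠-164.9° A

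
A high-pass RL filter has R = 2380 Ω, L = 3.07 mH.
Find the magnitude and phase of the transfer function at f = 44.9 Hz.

Step 1 — Angular frequency: ω = 2π·44.9 = 282.1 rad/s.
Step 2 — Transfer function: H(jω) = jωL/(R + jωL).
Step 3 — Numerator jωL = j·0.8661; denominator R + jωL = 2380 + j0.8661.
Step 4 — H = 1.324e-07 + j0.0003639.
Step 5 — Magnitude: |H| = 0.0003639 (-68.8 dB); phase: φ = 90.0°.

|H| = 0.0003639 (-68.8 dB), φ = 90.0°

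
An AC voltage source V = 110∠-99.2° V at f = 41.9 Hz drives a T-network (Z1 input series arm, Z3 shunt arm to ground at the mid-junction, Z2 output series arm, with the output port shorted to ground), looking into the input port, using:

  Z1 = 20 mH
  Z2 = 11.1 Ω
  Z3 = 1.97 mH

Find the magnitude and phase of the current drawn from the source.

Step 1 — Angular frequency: ω = 2π·f = 2π·41.9 = 263.3 rad/s.
Step 2 — Component impedances:
  Z1: Z = jωL = j·263.3·0.02 = 0 + j5.265 Ω
  Z2: Z = R = 11.1 Ω
  Z3: Z = jωL = j·263.3·0.00197 = 0 + j0.5186 Ω
Step 3 — With the output port shorted to ground, the output series arm Z2 runs from the junction to ground; the shunt arm Z3 also runs from the junction to ground. They appear in parallel: Z3 || Z2 = 0.02418 + j0.5175 Ω.
Step 4 — Series with input arm Z1: Z_in = Z1 + (Z3 || Z2) = 0.02418 + j5.783 Ω = 5.783∠89.8° Ω.
Step 5 — Source phasor: V = 110∠-99.2° V = -17.59 - j108.6 V.
Step 6 — Ohm's law: I = V / Z_total = (-17.59 - j108.6) / (0.02418 + j5.783) = -18.79 + j2.963 A.
Step 7 — Convert to polar: |I| = 19.02 A, ∠I = 171.0°.

I = 19.02∠171.0° A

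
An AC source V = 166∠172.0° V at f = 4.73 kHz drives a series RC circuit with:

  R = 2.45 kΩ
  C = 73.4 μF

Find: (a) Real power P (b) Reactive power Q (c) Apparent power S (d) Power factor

Step 1 — Angular frequency: ω = 2π·f = 2π·4730 = 2.972e+04 rad/s.
Step 2 — Component impedances:
  R: Z = R = 2450 Ω
  C: Z = 1/(jωC) = -j/(ω·C) = 0 - j0.4584 Ω
Step 3 — Series combination: Z_total = R + C = 2450 - j0.4584 Ω = 2450∠-0.0° Ω.
Step 4 — Source phasor: V = 166∠172.0° V = -164.4 + j23.1 V.
Step 5 — Current: I = V / Z = -0.0671 + j0.009417 A = 0.06776∠172.0° A.
Step 6 — Complex power: S = V·I* = 11.25 - j0.002104 VA.
Step 7 — Real power: P = Re(S) = 11.25 W.
Step 8 — Reactive power: Q = Im(S) = -0.002104 VAR.
Step 9 — Apparent power: |S| = 11.25 VA.
Step 10 — Power factor: PF = P/|S| = 1 (leading).

(a) P = 11.25 W  (b) Q = -0.002104 VAR  (c) S = 11.25 VA  (d) PF = 1 (leading)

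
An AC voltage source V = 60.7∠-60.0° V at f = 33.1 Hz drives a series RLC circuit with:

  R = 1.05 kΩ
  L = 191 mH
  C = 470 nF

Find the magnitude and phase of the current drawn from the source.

Step 1 — Angular frequency: ω = 2π·f = 2π·33.1 = 208 rad/s.
Step 2 — Component impedances:
  R: Z = R = 1050 Ω
  L: Z = jωL = j·208·0.191 = 0 + j39.72 Ω
  C: Z = 1/(jωC) = -j/(ω·C) = 0 - j1.023e+04 Ω
Step 3 — Series combination: Z_total = R + L + C = 1050 - j1.019e+04 Ω = 1.024e+04∠-84.1° Ω.
Step 4 — Source phasor: V = 60.7∠-60.0° V = 30.35 - j52.57 V.
Step 5 — Ohm's law: I = V / Z_total = (30.35 - j52.57) / (1050 - j1.019e+04) = 0.005408 + j0.002421 A.
Step 6 — Convert to polar: |I| = 0.005925 A, ∠I = 24.1°.

I = 0.005925∠24.1° A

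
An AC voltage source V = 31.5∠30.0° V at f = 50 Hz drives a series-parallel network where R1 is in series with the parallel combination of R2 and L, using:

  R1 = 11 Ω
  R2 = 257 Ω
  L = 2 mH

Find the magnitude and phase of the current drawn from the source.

Step 1 — Angular frequency: ω = 2π·f = 2π·50 = 314.2 rad/s.
Step 2 — Component impedances:
  R1: Z = R = 11 Ω
  R2: Z = R = 257 Ω
  L: Z = jωL = j·314.2·0.002 = 0 + j0.6283 Ω
Step 3 — Parallel branch: R2 || L = 1/(1/R2 + 1/L) = 0.001536 + j0.6283 Ω.
Step 4 — Series with R1: Z_total = R1 + (R2 || L) = 11 + j0.6283 Ω = 11.02∠3.3° Ω.
Step 5 — Source phasor: V = 31.5∠30.0° V = 27.28 + j15.75 V.
Step 6 — Ohm's law: I = V / Z_total = (27.28 + j15.75) / (11 + j0.6283) = 2.553 + j1.286 A.
Step 7 — Convert to polar: |I| = 2.859 A, ∠I = 26.7°.

I = 2.859∠26.7° A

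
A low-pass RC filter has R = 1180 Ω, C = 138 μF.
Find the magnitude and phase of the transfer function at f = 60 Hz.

Step 1 — Angular frequency: ω = 2π·60 = 377 rad/s.
Step 2 — Transfer function: H(jω) = 1/(1 + jωRC).
Step 3 — Denominator: 1 + jωRC = 1 + j·377·1180·0.000138 = 1 + j61.39.
Step 4 — H = 0.0002653 - j0.01629.
Step 5 — Magnitude: |H| = 0.01629 (-35.8 dB); phase: φ = -89.1°.

|H| = 0.01629 (-35.8 dB), φ = -89.1°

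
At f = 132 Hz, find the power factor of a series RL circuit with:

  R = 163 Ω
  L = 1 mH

Step 1 — Angular frequency: ω = 2π·f = 2π·132 = 829.4 rad/s.
Step 2 — Component impedances:
  R: Z = R = 163 Ω
  L: Z = jωL = j·829.4·0.001 = 0 + j0.8294 Ω
Step 3 — Series combination: Z_total = R + L = 163 + j0.8294 Ω = 163∠0.3° Ω.
Step 4 — Power factor: PF = cos(φ) = Re(Z)/|Z| = 163/163 = 1.
Step 5 — Type: Im(Z) = 0.8294 ⇒ lagging (phase φ = 0.3°).

PF = 1 (lagging, φ = 0.3°)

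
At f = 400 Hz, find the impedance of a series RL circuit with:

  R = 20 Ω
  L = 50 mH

Step 1 — Angular frequency: ω = 2π·f = 2π·400 = 2513 rad/s.
Step 2 — Component impedances:
  R: Z = R = 20 Ω
  L: Z = jωL = j·2513·0.05 = 0 + j125.7 Ω
Step 3 — Series combination: Z_total = R + L = 20 + j125.7 Ω = 127.2∠81.0° Ω.

Z = 20 + j125.7 Ω = 127.2∠81.0° Ω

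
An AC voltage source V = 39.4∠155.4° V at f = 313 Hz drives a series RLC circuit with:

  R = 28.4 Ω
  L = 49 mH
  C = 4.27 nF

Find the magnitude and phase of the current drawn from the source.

Step 1 — Angular frequency: ω = 2π·f = 2π·313 = 1967 rad/s.
Step 2 — Component impedances:
  R: Z = R = 28.4 Ω
  L: Z = jωL = j·1967·0.049 = 0 + j96.37 Ω
  C: Z = 1/(jωC) = -j/(ω·C) = 0 - j1.191e+05 Ω
Step 3 — Series combination: Z_total = R + L + C = 28.4 - j1.19e+05 Ω = 1.19e+05∠-90.0° Ω.
Step 4 — Source phasor: V = 39.4∠155.4° V = -35.82 + j16.4 V.
Step 5 — Ohm's law: I = V / Z_total = (-35.82 + j16.4) / (28.4 - j1.19e+05) = -0.0001379 - j0.000301 A.
Step 6 — Convert to polar: |I| = 0.0003311 A, ∠I = -114.6°.

I = 0.0003311∠-114.6° A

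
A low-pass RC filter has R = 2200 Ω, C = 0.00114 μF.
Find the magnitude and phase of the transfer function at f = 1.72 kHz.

Step 1 — Angular frequency: ω = 2π·1720 = 1.081e+04 rad/s.
Step 2 — Transfer function: H(jω) = 1/(1 + jωRC).
Step 3 — Denominator: 1 + jωRC = 1 + j·1.081e+04·2200·1.14e-09 = 1 + j0.0271.
Step 4 — H = 0.9993 - j0.02708.
Step 5 — Magnitude: |H| = 0.9996 (-0.0 dB); phase: φ = -1.6°.

|H| = 0.9996 (-0.0 dB), φ = -1.6°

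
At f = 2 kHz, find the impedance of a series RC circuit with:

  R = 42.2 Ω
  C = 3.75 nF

Step 1 — Angular frequency: ω = 2π·f = 2π·2000 = 1.257e+04 rad/s.
Step 2 — Component impedances:
  R: Z = R = 42.2 Ω
  C: Z = 1/(jωC) = -j/(ω·C) = 0 - j2.122e+04 Ω
Step 3 — Series combination: Z_total = R + C = 42.2 - j2.122e+04 Ω = 2.122e+04∠-89.9° Ω.

Z = 42.2 - j2.122e+04 Ω = 2.122e+04∠-89.9° Ω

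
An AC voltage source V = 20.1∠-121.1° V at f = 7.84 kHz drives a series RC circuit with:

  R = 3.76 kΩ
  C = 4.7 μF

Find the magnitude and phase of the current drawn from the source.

Step 1 — Angular frequency: ω = 2π·f = 2π·7840 = 4.926e+04 rad/s.
Step 2 — Component impedances:
  R: Z = R = 3760 Ω
  C: Z = 1/(jωC) = -j/(ω·C) = 0 - j4.319 Ω
Step 3 — Series combination: Z_total = R + C = 3760 - j4.319 Ω = 3760∠-0.1° Ω.
Step 4 — Source phasor: V = 20.1∠-121.1° V = -10.38 - j17.21 V.
Step 5 — Ohm's law: I = V / Z_total = (-10.38 - j17.21) / (3760 - j4.319) = -0.002756 - j0.004581 A.
Step 6 — Convert to polar: |I| = 0.005346 A, ∠I = -121.0°.

I = 0.005346∠-121.0° A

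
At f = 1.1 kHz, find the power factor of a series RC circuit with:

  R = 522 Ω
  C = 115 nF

Step 1 — Angular frequency: ω = 2π·f = 2π·1100 = 6912 rad/s.
Step 2 — Component impedances:
  R: Z = R = 522 Ω
  C: Z = 1/(jωC) = -j/(ω·C) = 0 - j1258 Ω
Step 3 — Series combination: Z_total = R + C = 522 - j1258 Ω = 1362∠-67.5° Ω.
Step 4 — Power factor: PF = cos(φ) = Re(Z)/|Z| = 522/1362.1 = 0.3832.
Step 5 — Type: Im(Z) = -1258 ⇒ leading (phase φ = -67.5°).

PF = 0.3832 (leading, φ = -67.5°)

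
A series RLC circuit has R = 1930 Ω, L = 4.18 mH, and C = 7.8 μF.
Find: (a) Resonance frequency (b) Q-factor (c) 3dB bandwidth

Step 1 — Resonance condition Im(Z)=0 gives ω₀ = 1/√(LC).
Step 2 — ω₀ = 1/√(0.00418·7.8e-06) = 5538 rad/s.
Step 3 — f₀ = ω₀/(2π) = 881.4 Hz.
Step 4 — Series Q: Q = ω₀L/R = 5538·0.00418/1930 = 0.01199.
Step 5 — 3dB bandwidth: Δω = ω₀/Q = 4.617e+05 rad/s; BW = Δω/(2π) = 7.349e+04 Hz.

(a) f₀ = 881.4 Hz  (b) Q = 0.01199  (c) BW = 7.349e+04 Hz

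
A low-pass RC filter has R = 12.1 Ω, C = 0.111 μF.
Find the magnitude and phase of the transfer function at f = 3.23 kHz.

Step 1 — Angular frequency: ω = 2π·3230 = 2.029e+04 rad/s.
Step 2 — Transfer function: H(jω) = 1/(1 + jωRC).
Step 3 — Denominator: 1 + jωRC = 1 + j·2.029e+04·12.1·1.11e-07 = 1 + j0.02726.
Step 4 — H = 0.9993 - j0.02724.
Step 5 — Magnitude: |H| = 0.9996 (-0.0 dB); phase: φ = -1.6°.

|H| = 0.9996 (-0.0 dB), φ = -1.6°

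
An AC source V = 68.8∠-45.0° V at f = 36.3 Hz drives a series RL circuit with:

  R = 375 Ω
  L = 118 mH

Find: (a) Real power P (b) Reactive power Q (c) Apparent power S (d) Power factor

Step 1 — Angular frequency: ω = 2π·f = 2π·36.3 = 228.1 rad/s.
Step 2 — Component impedances:
  R: Z = R = 375 Ω
  L: Z = jωL = j·228.1·0.118 = 0 + j26.91 Ω
Step 3 — Series combination: Z_total = R + L = 375 + j26.91 Ω = 376∠4.1° Ω.
Step 4 — Source phasor: V = 68.8∠-45.0° V = 48.65 - j48.65 V.
Step 5 — Current: I = V / Z = 0.1198 - j0.1383 A = 0.183∠-49.1° A.
Step 6 — Complex power: S = V·I* = 12.56 + j0.9013 VA.
Step 7 — Real power: P = Re(S) = 12.56 W.
Step 8 — Reactive power: Q = Im(S) = 0.9013 VAR.
Step 9 — Apparent power: |S| = 12.59 VA.
Step 10 — Power factor: PF = P/|S| = 0.9974 (lagging).

(a) P = 12.56 W  (b) Q = 0.9013 VAR  (c) S = 12.59 VA  (d) PF = 0.9974 (lagging)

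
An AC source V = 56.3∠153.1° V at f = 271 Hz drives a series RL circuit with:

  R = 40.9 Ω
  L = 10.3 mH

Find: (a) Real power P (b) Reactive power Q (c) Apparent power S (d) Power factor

Step 1 — Angular frequency: ω = 2π·f = 2π·271 = 1703 rad/s.
Step 2 — Component impedances:
  R: Z = R = 40.9 Ω
  L: Z = jωL = j·1703·0.0103 = 0 + j17.54 Ω
Step 3 — Series combination: Z_total = R + L = 40.9 + j17.54 Ω = 44.5∠23.2° Ω.
Step 4 — Source phasor: V = 56.3∠153.1° V = -50.21 + j25.47 V.
Step 5 — Current: I = V / Z = -0.8113 + j0.9707 A = 1.265∠129.9° A.
Step 6 — Complex power: S = V·I* = 65.46 + j28.07 VA.
Step 7 — Real power: P = Re(S) = 65.46 W.
Step 8 — Reactive power: Q = Im(S) = 28.07 VAR.
Step 9 — Apparent power: |S| = 71.23 VA.
Step 10 — Power factor: PF = P/|S| = 0.9191 (lagging).

(a) P = 65.46 W  (b) Q = 28.07 VAR  (c) S = 71.23 VA  (d) PF = 0.9191 (lagging)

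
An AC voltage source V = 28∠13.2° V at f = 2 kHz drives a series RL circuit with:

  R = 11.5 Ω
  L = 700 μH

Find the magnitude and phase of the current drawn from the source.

Step 1 — Angular frequency: ω = 2π·f = 2π·2000 = 1.257e+04 rad/s.
Step 2 — Component impedances:
  R: Z = R = 11.5 Ω
  L: Z = jωL = j·1.257e+04·0.0007 = 0 + j8.796 Ω
Step 3 — Series combination: Z_total = R + L = 11.5 + j8.796 Ω = 14.48∠37.4° Ω.
Step 4 — Source phasor: V = 28∠13.2° V = 27.26 + j6.394 V.
Step 5 — Ohm's law: I = V / Z_total = (27.26 + j6.394) / (11.5 + j8.796) = 1.764 - j0.7931 A.
Step 6 — Convert to polar: |I| = 1.934 A, ∠I = -24.2°.

I = 1.934∠-24.2° A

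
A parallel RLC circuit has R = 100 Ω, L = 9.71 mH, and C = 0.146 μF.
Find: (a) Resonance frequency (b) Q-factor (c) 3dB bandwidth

Step 1 — Resonance: ω₀ = 1/√(LC) = 1/√(0.00971·1.46e-07) = 2.656e+04 rad/s.
Step 2 — f₀ = ω₀/(2π) = 4227 Hz.
Step 3 — Parallel Q: Q = R/(ω₀L) = 100/(2.656e+04·0.00971) = 0.3878.
Step 4 — Bandwidth: Δω = ω₀/Q = 6.849e+04 rad/s; BW = Δω/(2π) = 1.09e+04 Hz.

(a) f₀ = 4227 Hz  (b) Q = 0.3878  (c) BW = 1.09e+04 Hz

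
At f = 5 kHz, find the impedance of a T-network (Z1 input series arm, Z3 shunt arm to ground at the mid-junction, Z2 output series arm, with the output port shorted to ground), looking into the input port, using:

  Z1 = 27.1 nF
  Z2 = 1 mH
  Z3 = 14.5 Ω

Step 1 — Angular frequency: ω = 2π·f = 2π·5000 = 3.142e+04 rad/s.
Step 2 — Component impedances:
  Z1: Z = 1/(jωC) = -j/(ω·C) = 0 - j1175 Ω
  Z2: Z = jωL = j·3.142e+04·0.001 = 0 + j31.42 Ω
  Z3: Z = R = 14.5 Ω
Step 3 — With the output port shorted to ground, the output series arm Z2 runs from the junction to ground; the shunt arm Z3 also runs from the junction to ground. They appear in parallel: Z3 || Z2 = 11.95 + j5.517 Ω.
Step 4 — Series with input arm Z1: Z_in = Z1 + (Z3 || Z2) = 11.95 - j1169 Ω = 1169∠-89.4° Ω.

Z = 11.95 - j1169 Ω = 1169∠-89.4° Ω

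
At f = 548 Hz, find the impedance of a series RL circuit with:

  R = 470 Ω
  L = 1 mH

Step 1 — Angular frequency: ω = 2π·f = 2π·548 = 3443 rad/s.
Step 2 — Component impedances:
  R: Z = R = 470 Ω
  L: Z = jωL = j·3443·0.001 = 0 + j3.443 Ω
Step 3 — Series combination: Z_total = R + L = 470 + j3.443 Ω = 470∠0.4° Ω.

Z = 470 + j3.443 Ω = 470∠0.4° Ω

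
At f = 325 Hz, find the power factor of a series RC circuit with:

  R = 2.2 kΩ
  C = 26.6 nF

Step 1 — Angular frequency: ω = 2π·f = 2π·325 = 2042 rad/s.
Step 2 — Component impedances:
  R: Z = R = 2200 Ω
  C: Z = 1/(jωC) = -j/(ω·C) = 0 - j1.841e+04 Ω
Step 3 — Series combination: Z_total = R + C = 2200 - j1.841e+04 Ω = 1.854e+04∠-83.2° Ω.
Step 4 — Power factor: PF = cos(φ) = Re(Z)/|Z| = 2200/1.854e+04 = 0.1187.
Step 5 — Type: Im(Z) = -1.841e+04 ⇒ leading (phase φ = -83.2°).

PF = 0.1187 (leading, φ = -83.2°)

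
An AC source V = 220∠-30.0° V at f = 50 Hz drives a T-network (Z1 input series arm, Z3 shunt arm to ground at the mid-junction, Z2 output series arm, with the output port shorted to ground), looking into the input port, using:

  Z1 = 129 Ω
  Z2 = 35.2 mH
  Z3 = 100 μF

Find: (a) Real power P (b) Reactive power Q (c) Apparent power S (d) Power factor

Step 1 — Angular frequency: ω = 2π·f = 2π·50 = 314.2 rad/s.
Step 2 — Component impedances:
  Z1: Z = R = 129 Ω
  Z2: Z = jωL = j·314.2·0.0352 = 0 + j11.06 Ω
  Z3: Z = 1/(jωC) = -j/(ω·C) = 0 - j31.83 Ω
Step 3 — With the output port shorted to ground, the output series arm Z2 runs from the junction to ground; the shunt arm Z3 also runs from the junction to ground. They appear in parallel: Z3 || Z2 = 0 + j16.95 Ω.
Step 4 — Series with input arm Z1: Z_in = Z1 + (Z3 || Z2) = 129 + j16.95 Ω = 130.1∠7.5° Ω.
Step 5 — Source phasor: V = 220∠-30.0° V = 190.5 - j110 V.
Step 6 — Current: I = V / Z = 1.342 - j1.029 A = 1.691∠-37.5° A.
Step 7 — Complex power: S = V·I* = 368.8 + j48.45 VA.
Step 8 — Real power: P = Re(S) = 368.8 W.
Step 9 — Reactive power: Q = Im(S) = 48.45 VAR.
Step 10 — Apparent power: |S| = 372 VA.
Step 11 — Power factor: PF = P/|S| = 0.9915 (lagging).

(a) P = 368.8 W  (b) Q = 48.45 VAR  (c) S = 372 VA  (d) PF = 0.9915 (lagging)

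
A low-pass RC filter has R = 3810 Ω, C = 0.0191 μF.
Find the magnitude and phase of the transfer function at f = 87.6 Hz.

Step 1 — Angular frequency: ω = 2π·87.6 = 550.4 rad/s.
Step 2 — Transfer function: H(jω) = 1/(1 + jωRC).
Step 3 — Denominator: 1 + jωRC = 1 + j·550.4·3810·1.91e-08 = 1 + j0.04005.
Step 4 — H = 0.9984 - j0.03999.
Step 5 — Magnitude: |H| = 0.9992 (-0.0 dB); phase: φ = -2.3°.

|H| = 0.9992 (-0.0 dB), φ = -2.3°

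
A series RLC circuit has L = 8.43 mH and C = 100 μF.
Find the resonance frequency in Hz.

Step 1 — Resonance condition Im(Z)=0 gives ω₀ = 1/√(LC).
Step 2 — ω₀ = 1/√(0.00843·0.0001) = 1089 rad/s.
Step 3 — f₀ = ω₀/(2π) = 173.3 Hz.

f₀ = 173.3 Hz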